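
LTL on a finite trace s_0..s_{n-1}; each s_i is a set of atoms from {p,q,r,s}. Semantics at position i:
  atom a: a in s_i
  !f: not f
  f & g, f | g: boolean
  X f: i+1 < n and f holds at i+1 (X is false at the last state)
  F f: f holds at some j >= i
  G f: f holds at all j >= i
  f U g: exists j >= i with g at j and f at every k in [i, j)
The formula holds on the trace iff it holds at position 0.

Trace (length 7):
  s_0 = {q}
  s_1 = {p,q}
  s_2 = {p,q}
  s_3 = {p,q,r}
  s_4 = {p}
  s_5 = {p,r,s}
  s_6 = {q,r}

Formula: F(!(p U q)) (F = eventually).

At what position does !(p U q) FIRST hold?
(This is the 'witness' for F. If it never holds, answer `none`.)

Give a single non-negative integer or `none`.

s_0={q}: !(p U q)=False (p U q)=True p=False q=True
s_1={p,q}: !(p U q)=False (p U q)=True p=True q=True
s_2={p,q}: !(p U q)=False (p U q)=True p=True q=True
s_3={p,q,r}: !(p U q)=False (p U q)=True p=True q=True
s_4={p}: !(p U q)=False (p U q)=True p=True q=False
s_5={p,r,s}: !(p U q)=False (p U q)=True p=True q=False
s_6={q,r}: !(p U q)=False (p U q)=True p=False q=True
F(!(p U q)) does not hold (no witness exists).

Answer: none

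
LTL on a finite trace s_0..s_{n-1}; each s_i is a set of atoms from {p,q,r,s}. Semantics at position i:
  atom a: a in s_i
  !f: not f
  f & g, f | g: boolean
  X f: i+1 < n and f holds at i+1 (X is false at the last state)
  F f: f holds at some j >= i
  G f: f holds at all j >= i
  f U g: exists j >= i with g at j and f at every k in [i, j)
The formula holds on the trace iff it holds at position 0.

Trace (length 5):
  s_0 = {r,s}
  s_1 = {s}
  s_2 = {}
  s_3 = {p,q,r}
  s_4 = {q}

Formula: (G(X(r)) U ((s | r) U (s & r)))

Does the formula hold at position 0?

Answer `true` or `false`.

Answer: true

Derivation:
s_0={r,s}: (G(X(r)) U ((s | r) U (s & r)))=True G(X(r))=False X(r)=False r=True ((s | r) U (s & r))=True (s | r)=True s=True (s & r)=True
s_1={s}: (G(X(r)) U ((s | r) U (s & r)))=False G(X(r))=False X(r)=False r=False ((s | r) U (s & r))=False (s | r)=True s=True (s & r)=False
s_2={}: (G(X(r)) U ((s | r) U (s & r)))=False G(X(r))=False X(r)=True r=False ((s | r) U (s & r))=False (s | r)=False s=False (s & r)=False
s_3={p,q,r}: (G(X(r)) U ((s | r) U (s & r)))=False G(X(r))=False X(r)=False r=True ((s | r) U (s & r))=False (s | r)=True s=False (s & r)=False
s_4={q}: (G(X(r)) U ((s | r) U (s & r)))=False G(X(r))=False X(r)=False r=False ((s | r) U (s & r))=False (s | r)=False s=False (s & r)=False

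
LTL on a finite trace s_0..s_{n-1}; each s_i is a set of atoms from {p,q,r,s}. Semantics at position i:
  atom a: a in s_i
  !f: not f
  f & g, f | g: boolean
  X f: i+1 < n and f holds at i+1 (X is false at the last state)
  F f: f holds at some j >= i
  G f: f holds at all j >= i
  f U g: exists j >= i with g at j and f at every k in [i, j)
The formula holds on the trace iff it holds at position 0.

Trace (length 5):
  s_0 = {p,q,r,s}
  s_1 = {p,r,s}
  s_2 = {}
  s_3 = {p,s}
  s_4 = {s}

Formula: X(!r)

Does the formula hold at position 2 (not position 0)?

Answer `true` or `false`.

s_0={p,q,r,s}: X(!r)=False !r=False r=True
s_1={p,r,s}: X(!r)=True !r=False r=True
s_2={}: X(!r)=True !r=True r=False
s_3={p,s}: X(!r)=True !r=True r=False
s_4={s}: X(!r)=False !r=True r=False
Evaluating at position 2: result = True

Answer: true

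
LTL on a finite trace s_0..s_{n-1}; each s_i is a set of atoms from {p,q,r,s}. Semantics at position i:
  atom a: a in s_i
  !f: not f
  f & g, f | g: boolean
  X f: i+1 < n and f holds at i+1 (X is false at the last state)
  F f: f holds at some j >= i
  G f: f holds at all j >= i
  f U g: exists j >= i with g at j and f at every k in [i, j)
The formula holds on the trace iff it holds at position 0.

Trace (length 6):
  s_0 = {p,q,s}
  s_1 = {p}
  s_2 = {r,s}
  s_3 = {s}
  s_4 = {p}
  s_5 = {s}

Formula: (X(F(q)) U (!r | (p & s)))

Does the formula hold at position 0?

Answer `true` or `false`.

Answer: true

Derivation:
s_0={p,q,s}: (X(F(q)) U (!r | (p & s)))=True X(F(q))=False F(q)=True q=True (!r | (p & s))=True !r=True r=False (p & s)=True p=True s=True
s_1={p}: (X(F(q)) U (!r | (p & s)))=True X(F(q))=False F(q)=False q=False (!r | (p & s))=True !r=True r=False (p & s)=False p=True s=False
s_2={r,s}: (X(F(q)) U (!r | (p & s)))=False X(F(q))=False F(q)=False q=False (!r | (p & s))=False !r=False r=True (p & s)=False p=False s=True
s_3={s}: (X(F(q)) U (!r | (p & s)))=True X(F(q))=False F(q)=False q=False (!r | (p & s))=True !r=True r=False (p & s)=False p=False s=True
s_4={p}: (X(F(q)) U (!r | (p & s)))=True X(F(q))=False F(q)=False q=False (!r | (p & s))=True !r=True r=False (p & s)=False p=True s=False
s_5={s}: (X(F(q)) U (!r | (p & s)))=True X(F(q))=False F(q)=False q=False (!r | (p & s))=True !r=True r=False (p & s)=False p=False s=True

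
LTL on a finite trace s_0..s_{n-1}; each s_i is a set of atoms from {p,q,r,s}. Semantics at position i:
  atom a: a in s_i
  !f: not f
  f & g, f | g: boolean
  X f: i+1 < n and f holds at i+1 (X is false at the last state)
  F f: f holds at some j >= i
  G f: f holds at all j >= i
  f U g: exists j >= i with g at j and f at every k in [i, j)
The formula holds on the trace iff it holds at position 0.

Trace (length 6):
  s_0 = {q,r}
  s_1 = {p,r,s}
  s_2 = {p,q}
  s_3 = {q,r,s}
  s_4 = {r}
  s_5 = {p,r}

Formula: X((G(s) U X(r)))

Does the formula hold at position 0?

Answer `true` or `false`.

s_0={q,r}: X((G(s) U X(r)))=False (G(s) U X(r))=True G(s)=False s=False X(r)=True r=True
s_1={p,r,s}: X((G(s) U X(r)))=True (G(s) U X(r))=False G(s)=False s=True X(r)=False r=True
s_2={p,q}: X((G(s) U X(r)))=True (G(s) U X(r))=True G(s)=False s=False X(r)=True r=False
s_3={q,r,s}: X((G(s) U X(r)))=True (G(s) U X(r))=True G(s)=False s=True X(r)=True r=True
s_4={r}: X((G(s) U X(r)))=False (G(s) U X(r))=True G(s)=False s=False X(r)=True r=True
s_5={p,r}: X((G(s) U X(r)))=False (G(s) U X(r))=False G(s)=False s=False X(r)=False r=True

Answer: false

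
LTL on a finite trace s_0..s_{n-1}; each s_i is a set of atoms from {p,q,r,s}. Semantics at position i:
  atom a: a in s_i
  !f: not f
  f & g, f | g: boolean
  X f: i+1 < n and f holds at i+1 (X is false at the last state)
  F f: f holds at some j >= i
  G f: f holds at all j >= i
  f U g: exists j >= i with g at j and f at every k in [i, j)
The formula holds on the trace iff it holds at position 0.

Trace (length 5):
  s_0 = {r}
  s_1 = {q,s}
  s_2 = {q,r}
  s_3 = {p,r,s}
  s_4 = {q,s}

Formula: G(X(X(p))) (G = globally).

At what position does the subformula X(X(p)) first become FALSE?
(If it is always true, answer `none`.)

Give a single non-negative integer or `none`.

s_0={r}: X(X(p))=False X(p)=False p=False
s_1={q,s}: X(X(p))=True X(p)=False p=False
s_2={q,r}: X(X(p))=False X(p)=True p=False
s_3={p,r,s}: X(X(p))=False X(p)=False p=True
s_4={q,s}: X(X(p))=False X(p)=False p=False
G(X(X(p))) holds globally = False
First violation at position 0.

Answer: 0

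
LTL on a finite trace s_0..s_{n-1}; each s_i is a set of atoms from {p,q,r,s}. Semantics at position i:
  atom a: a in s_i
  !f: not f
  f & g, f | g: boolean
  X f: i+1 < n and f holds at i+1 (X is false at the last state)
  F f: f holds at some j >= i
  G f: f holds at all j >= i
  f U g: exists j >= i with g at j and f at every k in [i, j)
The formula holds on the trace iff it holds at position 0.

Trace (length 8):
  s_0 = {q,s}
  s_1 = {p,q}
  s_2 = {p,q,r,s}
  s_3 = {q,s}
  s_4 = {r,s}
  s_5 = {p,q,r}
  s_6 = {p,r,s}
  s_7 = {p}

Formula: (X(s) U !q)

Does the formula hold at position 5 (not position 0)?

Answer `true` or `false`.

Answer: true

Derivation:
s_0={q,s}: (X(s) U !q)=False X(s)=False s=True !q=False q=True
s_1={p,q}: (X(s) U !q)=True X(s)=True s=False !q=False q=True
s_2={p,q,r,s}: (X(s) U !q)=True X(s)=True s=True !q=False q=True
s_3={q,s}: (X(s) U !q)=True X(s)=True s=True !q=False q=True
s_4={r,s}: (X(s) U !q)=True X(s)=False s=True !q=True q=False
s_5={p,q,r}: (X(s) U !q)=True X(s)=True s=False !q=False q=True
s_6={p,r,s}: (X(s) U !q)=True X(s)=False s=True !q=True q=False
s_7={p}: (X(s) U !q)=True X(s)=False s=False !q=True q=False
Evaluating at position 5: result = True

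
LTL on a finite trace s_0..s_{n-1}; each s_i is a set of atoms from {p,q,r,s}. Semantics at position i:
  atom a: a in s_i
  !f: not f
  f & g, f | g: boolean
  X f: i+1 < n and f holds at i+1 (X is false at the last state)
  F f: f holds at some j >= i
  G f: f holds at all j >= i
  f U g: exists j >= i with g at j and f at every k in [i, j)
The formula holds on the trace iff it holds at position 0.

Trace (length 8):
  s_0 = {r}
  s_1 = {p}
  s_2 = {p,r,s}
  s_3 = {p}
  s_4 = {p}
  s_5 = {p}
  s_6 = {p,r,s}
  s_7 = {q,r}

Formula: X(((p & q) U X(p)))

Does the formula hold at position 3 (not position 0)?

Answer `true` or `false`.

Answer: true

Derivation:
s_0={r}: X(((p & q) U X(p)))=True ((p & q) U X(p))=True (p & q)=False p=False q=False X(p)=True
s_1={p}: X(((p & q) U X(p)))=True ((p & q) U X(p))=True (p & q)=False p=True q=False X(p)=True
s_2={p,r,s}: X(((p & q) U X(p)))=True ((p & q) U X(p))=True (p & q)=False p=True q=False X(p)=True
s_3={p}: X(((p & q) U X(p)))=True ((p & q) U X(p))=True (p & q)=False p=True q=False X(p)=True
s_4={p}: X(((p & q) U X(p)))=True ((p & q) U X(p))=True (p & q)=False p=True q=False X(p)=True
s_5={p}: X(((p & q) U X(p)))=False ((p & q) U X(p))=True (p & q)=False p=True q=False X(p)=True
s_6={p,r,s}: X(((p & q) U X(p)))=False ((p & q) U X(p))=False (p & q)=False p=True q=False X(p)=False
s_7={q,r}: X(((p & q) U X(p)))=False ((p & q) U X(p))=False (p & q)=False p=False q=True X(p)=False
Evaluating at position 3: result = True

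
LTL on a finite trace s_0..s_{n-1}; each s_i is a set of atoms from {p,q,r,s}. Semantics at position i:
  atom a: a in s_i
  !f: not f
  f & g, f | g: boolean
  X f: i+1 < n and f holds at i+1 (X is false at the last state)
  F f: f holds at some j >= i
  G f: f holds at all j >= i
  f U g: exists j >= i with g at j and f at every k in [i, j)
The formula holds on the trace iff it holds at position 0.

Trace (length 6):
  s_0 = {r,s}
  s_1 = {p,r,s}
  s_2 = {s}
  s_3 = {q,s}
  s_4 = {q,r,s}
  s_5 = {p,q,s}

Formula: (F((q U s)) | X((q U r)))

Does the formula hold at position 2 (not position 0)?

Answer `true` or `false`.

s_0={r,s}: (F((q U s)) | X((q U r)))=True F((q U s))=True (q U s)=True q=False s=True X((q U r))=True (q U r)=True r=True
s_1={p,r,s}: (F((q U s)) | X((q U r)))=True F((q U s))=True (q U s)=True q=False s=True X((q U r))=False (q U r)=True r=True
s_2={s}: (F((q U s)) | X((q U r)))=True F((q U s))=True (q U s)=True q=False s=True X((q U r))=True (q U r)=False r=False
s_3={q,s}: (F((q U s)) | X((q U r)))=True F((q U s))=True (q U s)=True q=True s=True X((q U r))=True (q U r)=True r=False
s_4={q,r,s}: (F((q U s)) | X((q U r)))=True F((q U s))=True (q U s)=True q=True s=True X((q U r))=False (q U r)=True r=True
s_5={p,q,s}: (F((q U s)) | X((q U r)))=True F((q U s))=True (q U s)=True q=True s=True X((q U r))=False (q U r)=False r=False
Evaluating at position 2: result = True

Answer: true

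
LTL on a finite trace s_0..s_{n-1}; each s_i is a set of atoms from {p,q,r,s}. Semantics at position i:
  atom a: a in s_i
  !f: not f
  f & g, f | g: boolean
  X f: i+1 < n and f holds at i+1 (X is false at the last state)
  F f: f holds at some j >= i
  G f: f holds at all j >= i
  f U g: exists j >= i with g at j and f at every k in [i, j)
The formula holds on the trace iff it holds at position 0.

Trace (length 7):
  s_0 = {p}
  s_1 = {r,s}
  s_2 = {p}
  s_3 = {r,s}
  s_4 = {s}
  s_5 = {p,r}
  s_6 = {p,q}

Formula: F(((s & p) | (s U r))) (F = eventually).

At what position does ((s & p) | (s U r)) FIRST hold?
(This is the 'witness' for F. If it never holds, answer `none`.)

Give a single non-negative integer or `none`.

Answer: 1

Derivation:
s_0={p}: ((s & p) | (s U r))=False (s & p)=False s=False p=True (s U r)=False r=False
s_1={r,s}: ((s & p) | (s U r))=True (s & p)=False s=True p=False (s U r)=True r=True
s_2={p}: ((s & p) | (s U r))=False (s & p)=False s=False p=True (s U r)=False r=False
s_3={r,s}: ((s & p) | (s U r))=True (s & p)=False s=True p=False (s U r)=True r=True
s_4={s}: ((s & p) | (s U r))=True (s & p)=False s=True p=False (s U r)=True r=False
s_5={p,r}: ((s & p) | (s U r))=True (s & p)=False s=False p=True (s U r)=True r=True
s_6={p,q}: ((s & p) | (s U r))=False (s & p)=False s=False p=True (s U r)=False r=False
F(((s & p) | (s U r))) holds; first witness at position 1.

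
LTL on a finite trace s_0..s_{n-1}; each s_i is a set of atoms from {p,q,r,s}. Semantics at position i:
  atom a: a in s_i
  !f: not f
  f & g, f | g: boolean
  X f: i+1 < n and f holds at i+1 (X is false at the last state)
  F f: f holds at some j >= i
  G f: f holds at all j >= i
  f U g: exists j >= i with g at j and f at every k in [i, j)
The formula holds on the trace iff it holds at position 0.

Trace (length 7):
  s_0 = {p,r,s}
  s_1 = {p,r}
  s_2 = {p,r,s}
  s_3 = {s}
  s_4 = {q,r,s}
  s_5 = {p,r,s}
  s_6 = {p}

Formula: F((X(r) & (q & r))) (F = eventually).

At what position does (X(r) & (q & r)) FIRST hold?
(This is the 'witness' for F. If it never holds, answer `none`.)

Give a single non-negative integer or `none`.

s_0={p,r,s}: (X(r) & (q & r))=False X(r)=True r=True (q & r)=False q=False
s_1={p,r}: (X(r) & (q & r))=False X(r)=True r=True (q & r)=False q=False
s_2={p,r,s}: (X(r) & (q & r))=False X(r)=False r=True (q & r)=False q=False
s_3={s}: (X(r) & (q & r))=False X(r)=True r=False (q & r)=False q=False
s_4={q,r,s}: (X(r) & (q & r))=True X(r)=True r=True (q & r)=True q=True
s_5={p,r,s}: (X(r) & (q & r))=False X(r)=False r=True (q & r)=False q=False
s_6={p}: (X(r) & (q & r))=False X(r)=False r=False (q & r)=False q=False
F((X(r) & (q & r))) holds; first witness at position 4.

Answer: 4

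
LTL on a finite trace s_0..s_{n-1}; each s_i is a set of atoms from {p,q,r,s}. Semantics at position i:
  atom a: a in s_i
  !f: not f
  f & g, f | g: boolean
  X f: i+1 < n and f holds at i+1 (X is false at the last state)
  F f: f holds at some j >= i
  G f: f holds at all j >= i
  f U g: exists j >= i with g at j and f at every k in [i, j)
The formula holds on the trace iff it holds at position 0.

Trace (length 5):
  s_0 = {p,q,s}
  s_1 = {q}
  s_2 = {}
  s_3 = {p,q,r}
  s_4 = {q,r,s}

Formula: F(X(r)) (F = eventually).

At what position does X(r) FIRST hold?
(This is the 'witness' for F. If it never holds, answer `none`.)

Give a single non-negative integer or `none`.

s_0={p,q,s}: X(r)=False r=False
s_1={q}: X(r)=False r=False
s_2={}: X(r)=True r=False
s_3={p,q,r}: X(r)=True r=True
s_4={q,r,s}: X(r)=False r=True
F(X(r)) holds; first witness at position 2.

Answer: 2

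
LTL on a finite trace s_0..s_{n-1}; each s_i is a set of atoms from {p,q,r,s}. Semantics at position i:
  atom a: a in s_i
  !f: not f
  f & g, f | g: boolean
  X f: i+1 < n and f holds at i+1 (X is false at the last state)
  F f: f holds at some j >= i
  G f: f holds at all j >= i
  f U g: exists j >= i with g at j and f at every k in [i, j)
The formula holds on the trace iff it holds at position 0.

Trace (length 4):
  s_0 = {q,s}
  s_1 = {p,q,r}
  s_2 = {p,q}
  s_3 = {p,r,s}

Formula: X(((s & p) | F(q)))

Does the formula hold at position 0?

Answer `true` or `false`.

s_0={q,s}: X(((s & p) | F(q)))=True ((s & p) | F(q))=True (s & p)=False s=True p=False F(q)=True q=True
s_1={p,q,r}: X(((s & p) | F(q)))=True ((s & p) | F(q))=True (s & p)=False s=False p=True F(q)=True q=True
s_2={p,q}: X(((s & p) | F(q)))=True ((s & p) | F(q))=True (s & p)=False s=False p=True F(q)=True q=True
s_3={p,r,s}: X(((s & p) | F(q)))=False ((s & p) | F(q))=True (s & p)=True s=True p=True F(q)=False q=False

Answer: true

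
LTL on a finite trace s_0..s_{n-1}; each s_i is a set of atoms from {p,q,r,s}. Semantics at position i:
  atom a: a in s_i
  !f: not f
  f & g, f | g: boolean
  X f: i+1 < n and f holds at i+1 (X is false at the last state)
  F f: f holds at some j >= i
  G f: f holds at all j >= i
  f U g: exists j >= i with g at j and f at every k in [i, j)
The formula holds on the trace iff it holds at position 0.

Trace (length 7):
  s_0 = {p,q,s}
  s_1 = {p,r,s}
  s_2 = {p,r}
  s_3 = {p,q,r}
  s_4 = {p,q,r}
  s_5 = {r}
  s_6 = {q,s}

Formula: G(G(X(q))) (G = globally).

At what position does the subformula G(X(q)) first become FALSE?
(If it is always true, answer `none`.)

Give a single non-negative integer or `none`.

s_0={p,q,s}: G(X(q))=False X(q)=False q=True
s_1={p,r,s}: G(X(q))=False X(q)=False q=False
s_2={p,r}: G(X(q))=False X(q)=True q=False
s_3={p,q,r}: G(X(q))=False X(q)=True q=True
s_4={p,q,r}: G(X(q))=False X(q)=False q=True
s_5={r}: G(X(q))=False X(q)=True q=False
s_6={q,s}: G(X(q))=False X(q)=False q=True
G(G(X(q))) holds globally = False
First violation at position 0.

Answer: 0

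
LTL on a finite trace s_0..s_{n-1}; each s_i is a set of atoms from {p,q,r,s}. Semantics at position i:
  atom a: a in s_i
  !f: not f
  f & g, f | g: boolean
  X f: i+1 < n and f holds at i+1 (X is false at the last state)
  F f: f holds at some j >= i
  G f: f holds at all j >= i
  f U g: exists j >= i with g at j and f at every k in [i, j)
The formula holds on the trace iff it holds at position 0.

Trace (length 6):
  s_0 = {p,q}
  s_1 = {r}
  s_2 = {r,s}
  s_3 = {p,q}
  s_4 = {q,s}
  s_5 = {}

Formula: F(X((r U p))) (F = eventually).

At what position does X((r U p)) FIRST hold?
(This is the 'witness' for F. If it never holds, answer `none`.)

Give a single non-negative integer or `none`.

Answer: 0

Derivation:
s_0={p,q}: X((r U p))=True (r U p)=True r=False p=True
s_1={r}: X((r U p))=True (r U p)=True r=True p=False
s_2={r,s}: X((r U p))=True (r U p)=True r=True p=False
s_3={p,q}: X((r U p))=False (r U p)=True r=False p=True
s_4={q,s}: X((r U p))=False (r U p)=False r=False p=False
s_5={}: X((r U p))=False (r U p)=False r=False p=False
F(X((r U p))) holds; first witness at position 0.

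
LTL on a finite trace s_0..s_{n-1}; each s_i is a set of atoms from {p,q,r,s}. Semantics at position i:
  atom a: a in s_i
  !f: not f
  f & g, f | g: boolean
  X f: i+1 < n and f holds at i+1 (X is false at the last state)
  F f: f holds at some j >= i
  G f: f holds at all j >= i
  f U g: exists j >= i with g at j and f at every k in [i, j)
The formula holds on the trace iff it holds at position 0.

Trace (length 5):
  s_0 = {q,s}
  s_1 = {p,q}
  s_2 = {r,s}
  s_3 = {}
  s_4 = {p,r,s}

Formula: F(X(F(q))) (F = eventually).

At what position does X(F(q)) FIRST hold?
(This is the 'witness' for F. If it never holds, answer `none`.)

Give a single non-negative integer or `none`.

Answer: 0

Derivation:
s_0={q,s}: X(F(q))=True F(q)=True q=True
s_1={p,q}: X(F(q))=False F(q)=True q=True
s_2={r,s}: X(F(q))=False F(q)=False q=False
s_3={}: X(F(q))=False F(q)=False q=False
s_4={p,r,s}: X(F(q))=False F(q)=False q=False
F(X(F(q))) holds; first witness at position 0.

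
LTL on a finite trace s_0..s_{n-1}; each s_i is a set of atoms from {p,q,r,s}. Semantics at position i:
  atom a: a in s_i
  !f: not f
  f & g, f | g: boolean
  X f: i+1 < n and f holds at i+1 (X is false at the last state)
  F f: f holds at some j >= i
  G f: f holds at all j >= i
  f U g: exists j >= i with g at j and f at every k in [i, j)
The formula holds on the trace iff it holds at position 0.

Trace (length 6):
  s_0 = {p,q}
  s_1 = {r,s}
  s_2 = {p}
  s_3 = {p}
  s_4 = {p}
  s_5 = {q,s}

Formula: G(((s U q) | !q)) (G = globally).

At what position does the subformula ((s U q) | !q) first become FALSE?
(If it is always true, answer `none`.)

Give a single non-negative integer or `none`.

s_0={p,q}: ((s U q) | !q)=True (s U q)=True s=False q=True !q=False
s_1={r,s}: ((s U q) | !q)=True (s U q)=False s=True q=False !q=True
s_2={p}: ((s U q) | !q)=True (s U q)=False s=False q=False !q=True
s_3={p}: ((s U q) | !q)=True (s U q)=False s=False q=False !q=True
s_4={p}: ((s U q) | !q)=True (s U q)=False s=False q=False !q=True
s_5={q,s}: ((s U q) | !q)=True (s U q)=True s=True q=True !q=False
G(((s U q) | !q)) holds globally = True
No violation — formula holds at every position.

Answer: none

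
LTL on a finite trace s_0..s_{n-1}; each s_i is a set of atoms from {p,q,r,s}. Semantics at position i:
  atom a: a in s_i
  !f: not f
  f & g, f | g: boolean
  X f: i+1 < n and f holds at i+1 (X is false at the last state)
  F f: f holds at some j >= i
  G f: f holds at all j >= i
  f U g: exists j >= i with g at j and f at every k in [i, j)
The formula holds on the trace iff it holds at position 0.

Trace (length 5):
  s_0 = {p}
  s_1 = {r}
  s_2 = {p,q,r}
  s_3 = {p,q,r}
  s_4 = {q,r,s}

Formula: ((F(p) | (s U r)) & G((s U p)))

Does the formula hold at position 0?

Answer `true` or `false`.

Answer: false

Derivation:
s_0={p}: ((F(p) | (s U r)) & G((s U p)))=False (F(p) | (s U r))=True F(p)=True p=True (s U r)=False s=False r=False G((s U p))=False (s U p)=True
s_1={r}: ((F(p) | (s U r)) & G((s U p)))=False (F(p) | (s U r))=True F(p)=True p=False (s U r)=True s=False r=True G((s U p))=False (s U p)=False
s_2={p,q,r}: ((F(p) | (s U r)) & G((s U p)))=False (F(p) | (s U r))=True F(p)=True p=True (s U r)=True s=False r=True G((s U p))=False (s U p)=True
s_3={p,q,r}: ((F(p) | (s U r)) & G((s U p)))=False (F(p) | (s U r))=True F(p)=True p=True (s U r)=True s=False r=True G((s U p))=False (s U p)=True
s_4={q,r,s}: ((F(p) | (s U r)) & G((s U p)))=False (F(p) | (s U r))=True F(p)=False p=False (s U r)=True s=True r=True G((s U p))=False (s U p)=False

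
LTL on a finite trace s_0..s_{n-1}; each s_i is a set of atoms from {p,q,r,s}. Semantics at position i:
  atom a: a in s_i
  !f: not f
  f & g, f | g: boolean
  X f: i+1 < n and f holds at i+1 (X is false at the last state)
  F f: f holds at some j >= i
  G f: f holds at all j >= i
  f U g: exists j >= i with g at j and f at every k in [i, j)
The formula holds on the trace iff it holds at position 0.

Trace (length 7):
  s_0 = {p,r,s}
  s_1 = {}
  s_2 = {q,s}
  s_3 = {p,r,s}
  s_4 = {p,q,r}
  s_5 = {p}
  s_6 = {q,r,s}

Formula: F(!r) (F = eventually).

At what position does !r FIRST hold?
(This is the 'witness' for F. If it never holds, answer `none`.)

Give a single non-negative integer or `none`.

s_0={p,r,s}: !r=False r=True
s_1={}: !r=True r=False
s_2={q,s}: !r=True r=False
s_3={p,r,s}: !r=False r=True
s_4={p,q,r}: !r=False r=True
s_5={p}: !r=True r=False
s_6={q,r,s}: !r=False r=True
F(!r) holds; first witness at position 1.

Answer: 1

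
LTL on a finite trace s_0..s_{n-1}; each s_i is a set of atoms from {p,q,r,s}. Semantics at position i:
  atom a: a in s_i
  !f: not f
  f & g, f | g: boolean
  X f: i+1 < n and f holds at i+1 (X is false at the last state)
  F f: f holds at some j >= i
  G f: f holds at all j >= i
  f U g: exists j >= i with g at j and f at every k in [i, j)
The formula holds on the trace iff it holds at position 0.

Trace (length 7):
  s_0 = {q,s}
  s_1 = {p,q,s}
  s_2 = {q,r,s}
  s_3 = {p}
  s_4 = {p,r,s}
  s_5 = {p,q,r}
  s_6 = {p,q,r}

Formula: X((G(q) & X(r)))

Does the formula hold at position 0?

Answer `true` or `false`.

Answer: false

Derivation:
s_0={q,s}: X((G(q) & X(r)))=False (G(q) & X(r))=False G(q)=False q=True X(r)=False r=False
s_1={p,q,s}: X((G(q) & X(r)))=False (G(q) & X(r))=False G(q)=False q=True X(r)=True r=False
s_2={q,r,s}: X((G(q) & X(r)))=False (G(q) & X(r))=False G(q)=False q=True X(r)=False r=True
s_3={p}: X((G(q) & X(r)))=False (G(q) & X(r))=False G(q)=False q=False X(r)=True r=False
s_4={p,r,s}: X((G(q) & X(r)))=True (G(q) & X(r))=False G(q)=False q=False X(r)=True r=True
s_5={p,q,r}: X((G(q) & X(r)))=False (G(q) & X(r))=True G(q)=True q=True X(r)=True r=True
s_6={p,q,r}: X((G(q) & X(r)))=False (G(q) & X(r))=False G(q)=True q=True X(r)=False r=True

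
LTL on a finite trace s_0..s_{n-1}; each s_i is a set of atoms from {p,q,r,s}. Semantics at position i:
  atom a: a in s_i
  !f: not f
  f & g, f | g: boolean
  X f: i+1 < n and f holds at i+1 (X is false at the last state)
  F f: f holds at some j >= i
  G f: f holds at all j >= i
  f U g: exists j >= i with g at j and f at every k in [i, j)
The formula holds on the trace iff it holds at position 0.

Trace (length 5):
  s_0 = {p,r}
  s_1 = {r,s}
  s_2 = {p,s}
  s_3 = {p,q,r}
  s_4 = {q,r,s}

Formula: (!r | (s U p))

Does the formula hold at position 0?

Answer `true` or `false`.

Answer: true

Derivation:
s_0={p,r}: (!r | (s U p))=True !r=False r=True (s U p)=True s=False p=True
s_1={r,s}: (!r | (s U p))=True !r=False r=True (s U p)=True s=True p=False
s_2={p,s}: (!r | (s U p))=True !r=True r=False (s U p)=True s=True p=True
s_3={p,q,r}: (!r | (s U p))=True !r=False r=True (s U p)=True s=False p=True
s_4={q,r,s}: (!r | (s U p))=False !r=False r=True (s U p)=False s=True p=False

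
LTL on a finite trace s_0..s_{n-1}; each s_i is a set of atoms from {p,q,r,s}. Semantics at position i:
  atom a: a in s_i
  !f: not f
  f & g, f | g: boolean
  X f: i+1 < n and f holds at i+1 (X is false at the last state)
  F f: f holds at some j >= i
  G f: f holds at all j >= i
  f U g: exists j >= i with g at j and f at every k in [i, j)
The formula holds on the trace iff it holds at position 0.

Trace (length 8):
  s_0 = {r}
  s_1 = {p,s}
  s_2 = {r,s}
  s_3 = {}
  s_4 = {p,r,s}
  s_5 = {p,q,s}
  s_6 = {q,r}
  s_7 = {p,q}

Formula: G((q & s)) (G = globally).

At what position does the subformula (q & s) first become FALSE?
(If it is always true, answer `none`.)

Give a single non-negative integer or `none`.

Answer: 0

Derivation:
s_0={r}: (q & s)=False q=False s=False
s_1={p,s}: (q & s)=False q=False s=True
s_2={r,s}: (q & s)=False q=False s=True
s_3={}: (q & s)=False q=False s=False
s_4={p,r,s}: (q & s)=False q=False s=True
s_5={p,q,s}: (q & s)=True q=True s=True
s_6={q,r}: (q & s)=False q=True s=False
s_7={p,q}: (q & s)=False q=True s=False
G((q & s)) holds globally = False
First violation at position 0.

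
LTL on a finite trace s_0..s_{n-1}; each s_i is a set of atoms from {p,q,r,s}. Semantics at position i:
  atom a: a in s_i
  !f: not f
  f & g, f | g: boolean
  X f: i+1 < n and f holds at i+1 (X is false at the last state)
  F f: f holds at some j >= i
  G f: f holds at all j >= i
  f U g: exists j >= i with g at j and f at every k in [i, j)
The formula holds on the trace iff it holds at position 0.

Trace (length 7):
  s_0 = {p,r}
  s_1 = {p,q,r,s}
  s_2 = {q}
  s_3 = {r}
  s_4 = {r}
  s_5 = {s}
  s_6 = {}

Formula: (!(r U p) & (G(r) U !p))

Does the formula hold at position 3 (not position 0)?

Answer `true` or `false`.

s_0={p,r}: (!(r U p) & (G(r) U !p))=False !(r U p)=False (r U p)=True r=True p=True (G(r) U !p)=False G(r)=False !p=False
s_1={p,q,r,s}: (!(r U p) & (G(r) U !p))=False !(r U p)=False (r U p)=True r=True p=True (G(r) U !p)=False G(r)=False !p=False
s_2={q}: (!(r U p) & (G(r) U !p))=True !(r U p)=True (r U p)=False r=False p=False (G(r) U !p)=True G(r)=False !p=True
s_3={r}: (!(r U p) & (G(r) U !p))=True !(r U p)=True (r U p)=False r=True p=False (G(r) U !p)=True G(r)=False !p=True
s_4={r}: (!(r U p) & (G(r) U !p))=True !(r U p)=True (r U p)=False r=True p=False (G(r) U !p)=True G(r)=False !p=True
s_5={s}: (!(r U p) & (G(r) U !p))=True !(r U p)=True (r U p)=False r=False p=False (G(r) U !p)=True G(r)=False !p=True
s_6={}: (!(r U p) & (G(r) U !p))=True !(r U p)=True (r U p)=False r=False p=False (G(r) U !p)=True G(r)=False !p=True
Evaluating at position 3: result = True

Answer: true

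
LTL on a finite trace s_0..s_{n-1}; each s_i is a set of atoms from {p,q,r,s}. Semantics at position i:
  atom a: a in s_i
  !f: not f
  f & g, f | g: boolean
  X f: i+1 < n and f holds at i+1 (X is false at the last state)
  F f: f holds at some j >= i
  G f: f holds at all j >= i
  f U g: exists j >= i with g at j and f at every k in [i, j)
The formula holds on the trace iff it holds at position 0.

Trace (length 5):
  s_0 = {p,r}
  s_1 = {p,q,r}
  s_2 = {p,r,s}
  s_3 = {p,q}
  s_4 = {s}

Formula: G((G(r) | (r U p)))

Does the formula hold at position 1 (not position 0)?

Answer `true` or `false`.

s_0={p,r}: G((G(r) | (r U p)))=False (G(r) | (r U p))=True G(r)=False r=True (r U p)=True p=True
s_1={p,q,r}: G((G(r) | (r U p)))=False (G(r) | (r U p))=True G(r)=False r=True (r U p)=True p=True
s_2={p,r,s}: G((G(r) | (r U p)))=False (G(r) | (r U p))=True G(r)=False r=True (r U p)=True p=True
s_3={p,q}: G((G(r) | (r U p)))=False (G(r) | (r U p))=True G(r)=False r=False (r U p)=True p=True
s_4={s}: G((G(r) | (r U p)))=False (G(r) | (r U p))=False G(r)=False r=False (r U p)=False p=False
Evaluating at position 1: result = False

Answer: false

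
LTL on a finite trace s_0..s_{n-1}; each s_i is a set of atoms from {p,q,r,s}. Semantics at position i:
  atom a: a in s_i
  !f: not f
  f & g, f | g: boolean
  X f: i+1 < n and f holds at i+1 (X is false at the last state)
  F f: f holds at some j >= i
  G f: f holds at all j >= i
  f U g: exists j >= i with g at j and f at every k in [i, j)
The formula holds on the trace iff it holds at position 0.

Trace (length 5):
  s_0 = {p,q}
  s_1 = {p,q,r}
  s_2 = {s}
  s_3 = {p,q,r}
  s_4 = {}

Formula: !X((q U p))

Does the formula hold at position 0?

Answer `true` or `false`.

s_0={p,q}: !X((q U p))=False X((q U p))=True (q U p)=True q=True p=True
s_1={p,q,r}: !X((q U p))=True X((q U p))=False (q U p)=True q=True p=True
s_2={s}: !X((q U p))=False X((q U p))=True (q U p)=False q=False p=False
s_3={p,q,r}: !X((q U p))=True X((q U p))=False (q U p)=True q=True p=True
s_4={}: !X((q U p))=True X((q U p))=False (q U p)=False q=False p=False

Answer: false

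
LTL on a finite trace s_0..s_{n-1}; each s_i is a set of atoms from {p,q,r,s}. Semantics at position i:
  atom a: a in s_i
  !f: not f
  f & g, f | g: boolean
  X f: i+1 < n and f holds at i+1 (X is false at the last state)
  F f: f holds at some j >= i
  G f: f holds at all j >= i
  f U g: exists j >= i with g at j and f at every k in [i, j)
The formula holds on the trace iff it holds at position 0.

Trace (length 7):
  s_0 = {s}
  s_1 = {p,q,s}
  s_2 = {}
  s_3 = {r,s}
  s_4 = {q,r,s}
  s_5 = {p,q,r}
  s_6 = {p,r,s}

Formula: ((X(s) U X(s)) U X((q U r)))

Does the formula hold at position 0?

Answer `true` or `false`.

Answer: false

Derivation:
s_0={s}: ((X(s) U X(s)) U X((q U r)))=False (X(s) U X(s))=True X(s)=True s=True X((q U r))=False (q U r)=False q=False r=False
s_1={p,q,s}: ((X(s) U X(s)) U X((q U r)))=False (X(s) U X(s))=False X(s)=False s=True X((q U r))=False (q U r)=False q=True r=False
s_2={}: ((X(s) U X(s)) U X((q U r)))=True (X(s) U X(s))=True X(s)=True s=False X((q U r))=True (q U r)=False q=False r=False
s_3={r,s}: ((X(s) U X(s)) U X((q U r)))=True (X(s) U X(s))=True X(s)=True s=True X((q U r))=True (q U r)=True q=False r=True
s_4={q,r,s}: ((X(s) U X(s)) U X((q U r)))=True (X(s) U X(s))=False X(s)=False s=True X((q U r))=True (q U r)=True q=True r=True
s_5={p,q,r}: ((X(s) U X(s)) U X((q U r)))=True (X(s) U X(s))=True X(s)=True s=False X((q U r))=True (q U r)=True q=True r=True
s_6={p,r,s}: ((X(s) U X(s)) U X((q U r)))=False (X(s) U X(s))=False X(s)=False s=True X((q U r))=False (q U r)=True q=False r=True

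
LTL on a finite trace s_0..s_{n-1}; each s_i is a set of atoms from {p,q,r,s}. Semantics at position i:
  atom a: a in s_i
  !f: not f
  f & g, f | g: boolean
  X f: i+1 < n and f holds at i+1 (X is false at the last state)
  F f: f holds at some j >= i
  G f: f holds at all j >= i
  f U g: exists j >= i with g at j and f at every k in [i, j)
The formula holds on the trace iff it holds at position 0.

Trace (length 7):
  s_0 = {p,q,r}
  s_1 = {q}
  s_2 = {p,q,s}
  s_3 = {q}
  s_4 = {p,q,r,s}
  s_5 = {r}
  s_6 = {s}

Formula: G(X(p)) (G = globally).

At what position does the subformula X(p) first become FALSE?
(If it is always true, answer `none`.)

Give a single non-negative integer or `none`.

s_0={p,q,r}: X(p)=False p=True
s_1={q}: X(p)=True p=False
s_2={p,q,s}: X(p)=False p=True
s_3={q}: X(p)=True p=False
s_4={p,q,r,s}: X(p)=False p=True
s_5={r}: X(p)=False p=False
s_6={s}: X(p)=False p=False
G(X(p)) holds globally = False
First violation at position 0.

Answer: 0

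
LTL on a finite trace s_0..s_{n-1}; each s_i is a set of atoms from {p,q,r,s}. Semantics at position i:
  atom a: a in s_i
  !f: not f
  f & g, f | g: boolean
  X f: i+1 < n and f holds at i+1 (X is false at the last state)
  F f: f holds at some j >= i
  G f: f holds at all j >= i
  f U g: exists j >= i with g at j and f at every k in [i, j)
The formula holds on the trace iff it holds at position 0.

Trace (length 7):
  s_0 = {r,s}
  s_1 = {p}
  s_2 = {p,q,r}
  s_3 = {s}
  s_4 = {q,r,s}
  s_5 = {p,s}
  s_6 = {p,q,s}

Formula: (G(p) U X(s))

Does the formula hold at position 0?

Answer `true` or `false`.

s_0={r,s}: (G(p) U X(s))=False G(p)=False p=False X(s)=False s=True
s_1={p}: (G(p) U X(s))=False G(p)=False p=True X(s)=False s=False
s_2={p,q,r}: (G(p) U X(s))=True G(p)=False p=True X(s)=True s=False
s_3={s}: (G(p) U X(s))=True G(p)=False p=False X(s)=True s=True
s_4={q,r,s}: (G(p) U X(s))=True G(p)=False p=False X(s)=True s=True
s_5={p,s}: (G(p) U X(s))=True G(p)=True p=True X(s)=True s=True
s_6={p,q,s}: (G(p) U X(s))=False G(p)=True p=True X(s)=False s=True

Answer: false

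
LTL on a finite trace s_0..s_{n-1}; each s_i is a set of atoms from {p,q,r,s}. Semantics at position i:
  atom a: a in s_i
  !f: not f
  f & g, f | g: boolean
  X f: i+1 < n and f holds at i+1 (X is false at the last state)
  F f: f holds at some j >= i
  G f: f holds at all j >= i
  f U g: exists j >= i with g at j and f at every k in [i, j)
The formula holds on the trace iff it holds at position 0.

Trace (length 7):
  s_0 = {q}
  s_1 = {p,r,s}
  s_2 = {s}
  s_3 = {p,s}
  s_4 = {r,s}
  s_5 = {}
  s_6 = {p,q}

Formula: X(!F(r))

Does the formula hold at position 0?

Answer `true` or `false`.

Answer: false

Derivation:
s_0={q}: X(!F(r))=False !F(r)=False F(r)=True r=False
s_1={p,r,s}: X(!F(r))=False !F(r)=False F(r)=True r=True
s_2={s}: X(!F(r))=False !F(r)=False F(r)=True r=False
s_3={p,s}: X(!F(r))=False !F(r)=False F(r)=True r=False
s_4={r,s}: X(!F(r))=True !F(r)=False F(r)=True r=True
s_5={}: X(!F(r))=True !F(r)=True F(r)=False r=False
s_6={p,q}: X(!F(r))=False !F(r)=True F(r)=False r=False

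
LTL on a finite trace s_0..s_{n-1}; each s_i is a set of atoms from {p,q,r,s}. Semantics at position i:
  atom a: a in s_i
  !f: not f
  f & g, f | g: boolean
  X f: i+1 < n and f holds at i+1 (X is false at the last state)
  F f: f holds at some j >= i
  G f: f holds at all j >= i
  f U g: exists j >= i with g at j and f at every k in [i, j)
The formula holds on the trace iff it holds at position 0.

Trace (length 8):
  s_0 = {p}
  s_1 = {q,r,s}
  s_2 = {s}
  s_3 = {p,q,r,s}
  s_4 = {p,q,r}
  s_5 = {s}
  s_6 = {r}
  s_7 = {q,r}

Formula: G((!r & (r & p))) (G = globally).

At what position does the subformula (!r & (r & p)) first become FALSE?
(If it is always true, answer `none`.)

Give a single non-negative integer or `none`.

Answer: 0

Derivation:
s_0={p}: (!r & (r & p))=False !r=True r=False (r & p)=False p=True
s_1={q,r,s}: (!r & (r & p))=False !r=False r=True (r & p)=False p=False
s_2={s}: (!r & (r & p))=False !r=True r=False (r & p)=False p=False
s_3={p,q,r,s}: (!r & (r & p))=False !r=False r=True (r & p)=True p=True
s_4={p,q,r}: (!r & (r & p))=False !r=False r=True (r & p)=True p=True
s_5={s}: (!r & (r & p))=False !r=True r=False (r & p)=False p=False
s_6={r}: (!r & (r & p))=False !r=False r=True (r & p)=False p=False
s_7={q,r}: (!r & (r & p))=False !r=False r=True (r & p)=False p=False
G((!r & (r & p))) holds globally = False
First violation at position 0.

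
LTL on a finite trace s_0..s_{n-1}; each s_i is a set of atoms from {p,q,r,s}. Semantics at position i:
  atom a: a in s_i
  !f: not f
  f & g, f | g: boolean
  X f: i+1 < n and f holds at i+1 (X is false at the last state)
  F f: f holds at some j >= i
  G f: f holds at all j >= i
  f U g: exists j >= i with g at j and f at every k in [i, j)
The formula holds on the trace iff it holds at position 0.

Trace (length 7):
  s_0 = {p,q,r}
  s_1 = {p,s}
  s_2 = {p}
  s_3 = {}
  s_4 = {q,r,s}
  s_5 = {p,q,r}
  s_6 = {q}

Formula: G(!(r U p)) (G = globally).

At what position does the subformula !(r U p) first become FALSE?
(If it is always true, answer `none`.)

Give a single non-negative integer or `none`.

s_0={p,q,r}: !(r U p)=False (r U p)=True r=True p=True
s_1={p,s}: !(r U p)=False (r U p)=True r=False p=True
s_2={p}: !(r U p)=False (r U p)=True r=False p=True
s_3={}: !(r U p)=True (r U p)=False r=False p=False
s_4={q,r,s}: !(r U p)=False (r U p)=True r=True p=False
s_5={p,q,r}: !(r U p)=False (r U p)=True r=True p=True
s_6={q}: !(r U p)=True (r U p)=False r=False p=False
G(!(r U p)) holds globally = False
First violation at position 0.

Answer: 0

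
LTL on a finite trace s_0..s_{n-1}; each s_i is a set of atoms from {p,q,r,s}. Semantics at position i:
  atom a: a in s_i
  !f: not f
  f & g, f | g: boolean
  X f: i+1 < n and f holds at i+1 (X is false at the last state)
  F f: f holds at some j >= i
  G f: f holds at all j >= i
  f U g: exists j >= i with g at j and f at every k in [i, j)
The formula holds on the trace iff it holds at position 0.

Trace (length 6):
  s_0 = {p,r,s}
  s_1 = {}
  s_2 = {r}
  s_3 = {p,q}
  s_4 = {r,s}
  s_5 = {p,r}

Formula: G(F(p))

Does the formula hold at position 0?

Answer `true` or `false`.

Answer: true

Derivation:
s_0={p,r,s}: G(F(p))=True F(p)=True p=True
s_1={}: G(F(p))=True F(p)=True p=False
s_2={r}: G(F(p))=True F(p)=True p=False
s_3={p,q}: G(F(p))=True F(p)=True p=True
s_4={r,s}: G(F(p))=True F(p)=True p=False
s_5={p,r}: G(F(p))=True F(p)=True p=True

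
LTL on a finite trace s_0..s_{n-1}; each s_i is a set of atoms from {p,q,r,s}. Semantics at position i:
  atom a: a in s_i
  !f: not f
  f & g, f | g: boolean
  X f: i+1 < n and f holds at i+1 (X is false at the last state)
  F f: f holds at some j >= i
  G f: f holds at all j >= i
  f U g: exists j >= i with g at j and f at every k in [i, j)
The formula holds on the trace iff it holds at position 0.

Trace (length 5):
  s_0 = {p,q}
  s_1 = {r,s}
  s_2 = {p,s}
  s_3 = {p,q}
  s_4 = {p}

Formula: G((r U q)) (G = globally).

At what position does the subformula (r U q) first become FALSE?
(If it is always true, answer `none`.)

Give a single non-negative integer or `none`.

Answer: 1

Derivation:
s_0={p,q}: (r U q)=True r=False q=True
s_1={r,s}: (r U q)=False r=True q=False
s_2={p,s}: (r U q)=False r=False q=False
s_3={p,q}: (r U q)=True r=False q=True
s_4={p}: (r U q)=False r=False q=False
G((r U q)) holds globally = False
First violation at position 1.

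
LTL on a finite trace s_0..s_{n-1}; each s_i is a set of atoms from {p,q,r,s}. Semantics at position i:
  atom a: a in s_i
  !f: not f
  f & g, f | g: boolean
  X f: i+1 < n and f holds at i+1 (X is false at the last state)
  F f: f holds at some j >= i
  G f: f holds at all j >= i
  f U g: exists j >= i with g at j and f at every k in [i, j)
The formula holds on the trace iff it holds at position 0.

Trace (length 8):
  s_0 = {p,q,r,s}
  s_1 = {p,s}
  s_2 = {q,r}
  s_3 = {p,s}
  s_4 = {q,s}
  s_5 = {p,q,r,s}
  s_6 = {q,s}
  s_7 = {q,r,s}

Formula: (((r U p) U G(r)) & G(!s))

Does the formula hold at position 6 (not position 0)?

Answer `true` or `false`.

s_0={p,q,r,s}: (((r U p) U G(r)) & G(!s))=False ((r U p) U G(r))=False (r U p)=True r=True p=True G(r)=False G(!s)=False !s=False s=True
s_1={p,s}: (((r U p) U G(r)) & G(!s))=False ((r U p) U G(r))=False (r U p)=True r=False p=True G(r)=False G(!s)=False !s=False s=True
s_2={q,r}: (((r U p) U G(r)) & G(!s))=False ((r U p) U G(r))=False (r U p)=True r=True p=False G(r)=False G(!s)=False !s=True s=False
s_3={p,s}: (((r U p) U G(r)) & G(!s))=False ((r U p) U G(r))=False (r U p)=True r=False p=True G(r)=False G(!s)=False !s=False s=True
s_4={q,s}: (((r U p) U G(r)) & G(!s))=False ((r U p) U G(r))=False (r U p)=False r=False p=False G(r)=False G(!s)=False !s=False s=True
s_5={p,q,r,s}: (((r U p) U G(r)) & G(!s))=False ((r U p) U G(r))=False (r U p)=True r=True p=True G(r)=False G(!s)=False !s=False s=True
s_6={q,s}: (((r U p) U G(r)) & G(!s))=False ((r U p) U G(r))=False (r U p)=False r=False p=False G(r)=False G(!s)=False !s=False s=True
s_7={q,r,s}: (((r U p) U G(r)) & G(!s))=False ((r U p) U G(r))=True (r U p)=False r=True p=False G(r)=True G(!s)=False !s=False s=True
Evaluating at position 6: result = False

Answer: false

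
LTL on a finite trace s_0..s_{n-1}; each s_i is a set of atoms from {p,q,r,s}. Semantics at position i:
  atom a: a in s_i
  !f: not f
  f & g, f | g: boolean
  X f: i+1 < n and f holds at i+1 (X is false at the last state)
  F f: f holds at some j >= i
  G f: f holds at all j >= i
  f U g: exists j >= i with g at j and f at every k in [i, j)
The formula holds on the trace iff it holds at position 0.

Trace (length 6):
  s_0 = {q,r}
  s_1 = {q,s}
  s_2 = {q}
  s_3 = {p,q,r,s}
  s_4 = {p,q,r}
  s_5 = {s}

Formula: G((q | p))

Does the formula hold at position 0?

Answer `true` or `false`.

s_0={q,r}: G((q | p))=False (q | p)=True q=True p=False
s_1={q,s}: G((q | p))=False (q | p)=True q=True p=False
s_2={q}: G((q | p))=False (q | p)=True q=True p=False
s_3={p,q,r,s}: G((q | p))=False (q | p)=True q=True p=True
s_4={p,q,r}: G((q | p))=False (q | p)=True q=True p=True
s_5={s}: G((q | p))=False (q | p)=False q=False p=False

Answer: false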